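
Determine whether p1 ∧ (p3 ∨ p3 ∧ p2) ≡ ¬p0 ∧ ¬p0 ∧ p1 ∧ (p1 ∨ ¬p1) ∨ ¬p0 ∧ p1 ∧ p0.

E1: p1 ∧ (p3 ∨ p3 ∧ p2)
    = p1 ∧ p3
E2: ¬p0 ∧ ¬p0 ∧ p1 ∧ (p1 ∨ ¬p1) ∨ ¬p0 ∧ p1 ∧ p0
    = ¬p0 ∧ ¬p0 ∧ p1 ∨ ¬p0 ∧ p1 ∧ p0
    = ¬p0 ∧ p1
These differ: at p0=1, p1=1, p2=1, p3=1, E1 = 1 but E2 = 0.

No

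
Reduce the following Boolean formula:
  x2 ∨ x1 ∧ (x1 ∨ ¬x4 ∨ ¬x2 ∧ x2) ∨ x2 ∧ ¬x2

x2 ∨ x1 ∧ (x1 ∨ ¬x4 ∨ ¬x2 ∧ x2) ∨ x2 ∧ ¬x2
= x2 ∨ x1 ∧ (x1 ∨ ¬x4) ∨ x2 ∧ ¬x2   (complement / identity)
= x2 ∨ x1 ∨ x2 ∧ ¬x2   (absorption)
= x2 ∨ x1   (complement / identity)

x2 ∨ x1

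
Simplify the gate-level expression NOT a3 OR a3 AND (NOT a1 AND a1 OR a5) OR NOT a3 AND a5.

NOT a3 OR a3 AND (NOT a1 AND a1 OR a5) OR NOT a3 AND a5
= NOT a3 OR a3 AND a5 OR NOT a3 AND a5   [complement / identity]
= NOT a3 OR a5   [distribution]

NOT a3 OR a5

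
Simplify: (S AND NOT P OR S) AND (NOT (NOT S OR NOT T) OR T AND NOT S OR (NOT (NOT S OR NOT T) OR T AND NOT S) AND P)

(S AND NOT P OR S) AND (NOT (NOT S OR NOT T) OR T AND NOT S OR (NOT (NOT S OR NOT T) OR T AND NOT S) AND P)
= (S AND NOT P OR S) AND (NOT (NOT S OR NOT T) OR T AND NOT S)   — absorption
= (S AND NOT P OR S) AND (S AND T OR T AND NOT S)   — De Morgan
= S AND (S AND T OR T AND NOT S)   — absorption
= S AND T   — distribution

S AND T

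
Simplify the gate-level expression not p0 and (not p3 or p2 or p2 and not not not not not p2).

not p0 and (not p3 or p2 or p2 and not not not not not p2)
= not p0 and (not p3 or p2 or p2 and not not not p2)   — double negation
= not p0 and (not p3 or p2 or p2 and not p2)   — double negation
= not p0 and (not p3 or p2)   — complement / identity

not p0 and (not p3 or p2)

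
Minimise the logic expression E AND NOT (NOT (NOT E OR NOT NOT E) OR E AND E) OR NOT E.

E AND NOT (NOT (NOT E OR NOT NOT E) OR E AND E) OR NOT E
= E AND NOT (E AND NOT E OR E AND E) OR NOT E   [De Morgan]
= E AND NOT E OR NOT E   [distribution]
= NOT E   [complement / identity]

NOT E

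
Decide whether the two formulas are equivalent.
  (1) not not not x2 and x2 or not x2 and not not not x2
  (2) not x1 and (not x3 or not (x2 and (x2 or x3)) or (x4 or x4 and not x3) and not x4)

No

E1: not not not x2 and x2 or not x2 and not not not x2
    = not not not x2   (distribution)
    = not x2   (double negation)
E2: not x1 and (not x3 or not (x2 and (x2 or x3)) or (x4 or x4 and not x3) and not x4)
    = not x1 and (not x3 or not (x2 and (x2 or x3)) or x4 and not x4)   (absorption)
    = not x1 and (not x3 or not (x2 and (x2 or x3)))   (complement / identity)
    = not x1 and (not x3 or not x2)   (absorption)
These differ: at x1=0, x2=1, x3=0, x4=0, E1 = 0 but E2 = 1.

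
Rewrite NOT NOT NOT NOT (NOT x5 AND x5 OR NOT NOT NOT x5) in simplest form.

NOT NOT NOT NOT (NOT x5 AND x5 OR NOT NOT NOT x5)
= NOT NOT (NOT x5 AND x5 OR NOT NOT NOT x5)   — double negation
= NOT x5 AND x5 OR NOT NOT NOT x5   — double negation
= NOT x5 AND x5 OR NOT x5   — double negation
= NOT x5   — complement / identity

NOT x5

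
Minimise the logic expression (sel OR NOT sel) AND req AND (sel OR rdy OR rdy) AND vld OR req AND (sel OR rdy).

(sel OR NOT sel) AND req AND (sel OR rdy OR rdy) AND vld OR req AND (sel OR rdy)
= (sel OR NOT sel) AND req AND (sel OR rdy) AND vld OR req AND (sel OR rdy)   [idempotence]
= req AND (sel OR rdy) AND vld OR req AND (sel OR rdy)   [complement / identity]
= req AND (sel OR rdy)   [absorption]

req AND (sel OR rdy)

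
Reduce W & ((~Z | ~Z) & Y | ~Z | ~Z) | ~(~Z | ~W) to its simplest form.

W & ((~Z | ~Z) & Y | ~Z | ~Z) | ~(~Z | ~W)
= W & ((~Z | ~Z) & Y | ~Z | ~Z) | Z & W   (De Morgan)
= W & (~Z | ~Z) | Z & W   (absorption)
= W & ~Z | Z & W   (idempotence)
= W   (distribution)

W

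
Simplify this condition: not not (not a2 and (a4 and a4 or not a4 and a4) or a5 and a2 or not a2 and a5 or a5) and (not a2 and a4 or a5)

not not (not a2 and (a4 and a4 or not a4 and a4) or a5 and a2 or not a2 and a5 or a5) and (not a2 and a4 or a5)
= not not (not a2 and (a4 and a4 or not a4 and a4) or a5 or a5) and (not a2 and a4 or a5)
= (not a2 and (a4 and a4 or not a4 and a4) or a5 or a5) and (not a2 and a4 or a5)
= (not a2 and a4 or a5 or a5) and (not a2 and a4 or a5)
= not a2 and a4 or a5

not a2 and a4 or a5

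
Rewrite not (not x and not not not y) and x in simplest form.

x

not (not x and not not not y) and x
= not (not x and not y) and x   (double negation)
= (x or y) and x   (De Morgan)
= x   (absorption)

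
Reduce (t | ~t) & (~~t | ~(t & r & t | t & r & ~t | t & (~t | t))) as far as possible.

(t | ~t) & (~~t | ~(t & r & t | t & r & ~t | t & (~t | t)))
= (t | ~t) & (~~t | ~(t & r & t | t & r & ~t | t))   — complement / identity
= (t | ~t) & (t | ~(t & r & t | t & r & ~t | t))   — double negation
= (t | ~t) & (t | ~(t & r | t))   — distribution
= (t | ~t) & (t | ~t)   — absorption
= t | ~t   — complement / identity
= 1   — complement

1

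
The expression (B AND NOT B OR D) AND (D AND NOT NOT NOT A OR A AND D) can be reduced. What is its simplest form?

(B AND NOT B OR D) AND (D AND NOT NOT NOT A OR A AND D)
= (B AND NOT B OR D) AND (D AND NOT A OR A AND D)   — double negation
= (B AND NOT B OR D) AND D   — distribution
= D AND D   — complement / identity
= D   — idempotence

D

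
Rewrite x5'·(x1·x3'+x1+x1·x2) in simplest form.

x5'·x1

x5'·(x1·x3'+x1+x1·x2)
= x5'·(x1+x1·x2)   (absorption)
= x5'·x1   (absorption)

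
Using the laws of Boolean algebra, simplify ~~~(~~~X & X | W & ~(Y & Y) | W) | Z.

~~~(~~~X & X | W & ~(Y & Y) | W) | Z
= ~(~~~X & X | W & ~(Y & Y) | W) | Z   [double negation]
= ~(~~~X & X | W & ~Y | W) | Z   [idempotence]
= ~(~~~X & X | W) | Z   [absorption]
= ~(~X & X | W) | Z   [double negation]
= ~W | Z   [complement / identity]

~W | Z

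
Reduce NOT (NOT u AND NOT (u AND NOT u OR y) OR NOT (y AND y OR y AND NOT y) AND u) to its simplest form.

NOT (NOT u AND NOT (u AND NOT u OR y) OR NOT (y AND y OR y AND NOT y) AND u)
= NOT (NOT u AND NOT y OR NOT (y AND y OR y AND NOT y) AND u)   [complement / identity]
= NOT (NOT u AND NOT y OR NOT y AND u)   [distribution]
= NOT NOT y   [distribution]
= y   [double negation]

y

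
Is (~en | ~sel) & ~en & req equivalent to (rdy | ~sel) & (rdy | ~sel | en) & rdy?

No

E1: (~en | ~sel) & ~en & req
    = ~en & req   (absorption)
E2: (rdy | ~sel) & (rdy | ~sel | en) & rdy
    = (rdy | ~sel) & rdy   (absorption)
    = rdy   (absorption)
These differ: at en=1, rdy=1, req=0, sel=0, E1 = 0 but E2 = 1.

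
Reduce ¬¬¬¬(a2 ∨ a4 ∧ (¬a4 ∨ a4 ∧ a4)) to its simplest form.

a2 ∨ a4

¬¬¬¬(a2 ∨ a4 ∧ (¬a4 ∨ a4 ∧ a4))
= ¬¬¬¬(a2 ∨ a4 ∧ (¬a4 ∨ a4))   (idempotence)
= ¬¬¬¬(a2 ∨ a4)   (complement / identity)
= ¬¬(a2 ∨ a4)   (double negation)
= a2 ∨ a4   (double negation)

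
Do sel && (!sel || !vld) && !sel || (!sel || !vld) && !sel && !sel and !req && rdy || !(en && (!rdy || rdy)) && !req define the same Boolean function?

E1: sel && (!sel || !vld) && !sel || (!sel || !vld) && !sel && !sel
    = (!sel || !vld) && !sel   (distribution)
    = !sel   (absorption)
E2: !req && rdy || !(en && (!rdy || rdy)) && !req
    = (rdy || !(en && (!rdy || rdy))) && !req   (distribution)
    = (rdy || !en) && !req   (complement / identity)
These differ: at en=0, rdy=1, req=1, sel=0, vld=0, E1 = 1 but E2 = 0.

No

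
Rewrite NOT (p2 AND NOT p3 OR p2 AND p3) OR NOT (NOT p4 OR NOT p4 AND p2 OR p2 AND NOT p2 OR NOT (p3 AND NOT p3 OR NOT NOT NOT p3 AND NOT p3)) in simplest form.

NOT p2 OR p4 AND NOT p3

NOT (p2 AND NOT p3 OR p2 AND p3) OR NOT (NOT p4 OR NOT p4 AND p2 OR p2 AND NOT p2 OR NOT (p3 AND NOT p3 OR NOT NOT NOT p3 AND NOT p3))
= NOT p2 OR NOT (NOT p4 OR NOT p4 AND p2 OR p2 AND NOT p2 OR NOT (p3 AND NOT p3 OR NOT NOT NOT p3 AND NOT p3))   [distribution]
= NOT p2 OR NOT (NOT p4 OR NOT p4 AND p2 OR NOT (p3 AND NOT p3 OR NOT NOT NOT p3 AND NOT p3))   [complement / identity]
= NOT p2 OR NOT (NOT p4 OR NOT (p3 AND NOT p3 OR NOT NOT NOT p3 AND NOT p3))   [absorption]
= NOT p2 OR NOT (NOT p4 OR NOT (p3 AND NOT p3 OR NOT p3 AND NOT p3))   [double negation]
= NOT p2 OR p4 AND (p3 AND NOT p3 OR NOT p3 AND NOT p3)   [De Morgan]
= NOT p2 OR p4 AND NOT p3   [distribution]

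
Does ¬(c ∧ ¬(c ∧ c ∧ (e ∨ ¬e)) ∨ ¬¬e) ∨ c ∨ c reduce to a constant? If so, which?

¬(c ∧ ¬(c ∧ c ∧ (e ∨ ¬e)) ∨ ¬¬e) ∨ c ∨ c
= ¬(c ∧ ¬(c ∧ c) ∨ ¬¬e) ∨ c ∨ c   [complement / identity]
= ¬(c ∧ ¬(c ∧ c) ∨ ¬¬e) ∨ c   [idempotence]
= ¬(c ∧ ¬c ∨ ¬¬e) ∨ c   [idempotence]
= ¬¬¬e ∨ c   [complement / identity]
= ¬e ∨ c   [double negation]
This depends on c, e, so it is not a constant.

no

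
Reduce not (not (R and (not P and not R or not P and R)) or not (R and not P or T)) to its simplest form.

R and not P

not (not (R and (not P and not R or not P and R)) or not (R and not P or T))
= not (not (R and not P) or not (R and not P or T))   (distribution)
= R and not P and (R and not P or T)   (De Morgan)
= R and not P   (absorption)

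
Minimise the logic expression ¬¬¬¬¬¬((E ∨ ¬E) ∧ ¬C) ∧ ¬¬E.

¬C ∧ E

¬¬¬¬¬¬((E ∨ ¬E) ∧ ¬C) ∧ ¬¬E
= ¬¬¬¬((E ∨ ¬E) ∧ ¬C) ∧ ¬¬E
= ¬¬¬¬((E ∨ ¬E) ∧ ¬C) ∧ E
= ¬¬¬¬¬C ∧ E
= ¬¬¬C ∧ E
= ¬C ∧ E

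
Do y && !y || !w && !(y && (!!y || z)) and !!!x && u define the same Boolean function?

No

E1: y && !y || !w && !(y && (!!y || z))
    = !w && !(y && (!!y || z))
    = !w && !(y && (y || z))
    = !w && !y
E2: !!!x && u
    = !x && u
These differ: at u=1, w=1, x=0, y=0, z=0, E1 = 0 but E2 = 1.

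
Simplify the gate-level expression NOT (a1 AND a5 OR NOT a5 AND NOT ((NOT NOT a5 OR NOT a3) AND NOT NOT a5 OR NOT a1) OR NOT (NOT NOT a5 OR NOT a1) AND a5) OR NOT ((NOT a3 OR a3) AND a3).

NOT (a1 AND a5 OR NOT a5 AND NOT ((NOT NOT a5 OR NOT a3) AND NOT NOT a5 OR NOT a1) OR NOT (NOT NOT a5 OR NOT a1) AND a5) OR NOT ((NOT a3 OR a3) AND a3)
= NOT (a1 AND a5 OR NOT a5 AND NOT (NOT NOT a5 OR NOT a1) OR NOT (NOT NOT a5 OR NOT a1) AND a5) OR NOT ((NOT a3 OR a3) AND a3)
= NOT (a1 AND a5 OR NOT a5 AND NOT (NOT NOT a5 OR NOT a1) OR NOT (NOT NOT a5 OR NOT a1) AND a5) OR NOT a3
= NOT (a1 AND a5 OR NOT (NOT NOT a5 OR NOT a1)) OR NOT a3
= NOT (a1 AND a5 OR NOT a5 AND a1) OR NOT a3
= NOT a1 OR NOT a3

NOT a1 OR NOT a3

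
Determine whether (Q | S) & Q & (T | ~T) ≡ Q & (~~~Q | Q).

Yes

E1: (Q | S) & Q & (T | ~T)
    = (Q | S) & Q   — complement / identity
    = Q   — absorption
E2: Q & (~~~Q | Q)
    = Q & (~Q | Q)   — double negation
    = Q   — complement / identity
Both reduce to Q, so they are equivalent.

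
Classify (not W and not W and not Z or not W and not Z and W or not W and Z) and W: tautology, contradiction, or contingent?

contradiction

(not W and not W and not Z or not W and not Z and W or not W and Z) and W
= (not W and not Z or not W and Z) and W   [distribution]
= not W and W   [distribution]
= False   [complement]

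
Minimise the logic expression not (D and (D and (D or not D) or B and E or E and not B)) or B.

not (D and (D and (D or not D) or B and E or E and not B)) or B
= not (D and (D and (D or not D) or E)) or B
= not (D and (D or E)) or B
= not D or B

not D or B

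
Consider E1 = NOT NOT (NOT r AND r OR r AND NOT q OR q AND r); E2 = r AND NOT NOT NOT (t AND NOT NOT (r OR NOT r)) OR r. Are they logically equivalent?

Yes

E1: NOT NOT (NOT r AND r OR r AND NOT q OR q AND r)
    = NOT r AND r OR r AND NOT q OR q AND r   (double negation)
    = r AND NOT q OR q AND r   (complement / identity)
    = r   (distribution)
E2: r AND NOT NOT NOT (t AND NOT NOT (r OR NOT r)) OR r
    = r AND NOT NOT NOT (t AND (r OR NOT r)) OR r   (double negation)
    = r AND NOT (t AND (r OR NOT r)) OR r   (double negation)
    = r AND NOT t OR r   (complement / identity)
    = r   (absorption)
Both reduce to r, so they are equivalent.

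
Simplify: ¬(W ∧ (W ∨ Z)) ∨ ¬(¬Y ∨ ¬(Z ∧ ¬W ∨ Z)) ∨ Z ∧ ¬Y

¬W ∨ Z

¬(W ∧ (W ∨ Z)) ∨ ¬(¬Y ∨ ¬(Z ∧ ¬W ∨ Z)) ∨ Z ∧ ¬Y
= ¬(W ∧ (W ∨ Z)) ∨ Y ∧ (Z ∧ ¬W ∨ Z) ∨ Z ∧ ¬Y   (De Morgan)
= ¬(W ∧ (W ∨ Z)) ∨ Y ∧ Z ∨ Z ∧ ¬Y   (absorption)
= ¬(W ∧ (W ∨ Z)) ∨ Z   (distribution)
= ¬W ∨ Z   (absorption)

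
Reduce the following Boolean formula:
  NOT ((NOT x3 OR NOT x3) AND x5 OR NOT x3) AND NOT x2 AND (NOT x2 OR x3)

x3 AND NOT x2

NOT ((NOT x3 OR NOT x3) AND x5 OR NOT x3) AND NOT x2 AND (NOT x2 OR x3)
= NOT ((NOT x3 OR NOT x3) AND x5 OR NOT x3) AND NOT x2   [absorption]
= NOT (NOT x3 AND x5 OR NOT x3) AND NOT x2   [idempotence]
= NOT NOT x3 AND NOT x2   [absorption]
= x3 AND NOT x2   [double negation]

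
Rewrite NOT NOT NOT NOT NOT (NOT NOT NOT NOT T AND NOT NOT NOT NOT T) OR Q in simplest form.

NOT T OR Q

NOT NOT NOT NOT NOT (NOT NOT NOT NOT T AND NOT NOT NOT NOT T) OR Q
= NOT NOT NOT (NOT NOT NOT NOT T AND NOT NOT NOT NOT T) OR Q   (double negation)
= NOT NOT NOT NOT NOT NOT NOT T OR Q   (idempotence)
= NOT NOT NOT NOT NOT T OR Q   (double negation)
= NOT NOT NOT T OR Q   (double negation)
= NOT T OR Q   (double negation)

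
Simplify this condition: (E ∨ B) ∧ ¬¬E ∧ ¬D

E ∧ ¬D

(E ∨ B) ∧ ¬¬E ∧ ¬D
= (E ∨ B) ∧ E ∧ ¬D   [double negation]
= E ∧ ¬D   [absorption]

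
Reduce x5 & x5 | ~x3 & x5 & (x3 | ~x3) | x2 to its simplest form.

x5 | x2

x5 & x5 | ~x3 & x5 & (x3 | ~x3) | x2
= x5 & x5 | ~x3 & x5 | x2   — complement / identity
= x5 & (x5 | ~x3) | x2   — distribution
= x5 | x2   — absorption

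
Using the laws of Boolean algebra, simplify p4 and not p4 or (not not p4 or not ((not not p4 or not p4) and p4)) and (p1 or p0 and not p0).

p4 and not p4 or (not not p4 or not ((not not p4 or not p4) and p4)) and (p1 or p0 and not p0)
= (not not p4 or not ((not not p4 or not p4) and p4)) and (p1 or p0 and not p0)
= (not not p4 or not ((p4 or not p4) and p4)) and (p1 or p0 and not p0)
= (not not p4 or not ((p4 or not p4) and p4)) and p1
= (not not p4 or not p4) and p1
= (p4 or not p4) and p1
= p1

p1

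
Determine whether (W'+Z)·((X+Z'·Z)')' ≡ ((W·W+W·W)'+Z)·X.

E1: (W'+Z)·((X+Z'·Z)')'
    = (W'+Z)·(X')'
    = (W'+Z)·X
E2: ((W·W+W·W)'+Z)·X
    = ((W·W)'+Z)·X
    = (W'+Z)·X
Both reduce to (W'+Z)·X, so they are equivalent.

Yes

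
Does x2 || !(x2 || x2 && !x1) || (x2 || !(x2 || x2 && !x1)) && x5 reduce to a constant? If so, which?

yes, True

x2 || !(x2 || x2 && !x1) || (x2 || !(x2 || x2 && !x1)) && x5
= x2 || !(x2 || x2 && !x1)   — absorption
= x2 || !x2   — absorption
= true   — complement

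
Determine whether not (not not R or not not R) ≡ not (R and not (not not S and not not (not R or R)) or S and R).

Yes

E1: not (not not R or not not R)
    = not not not R   (idempotence)
    = not R   (double negation)
E2: not (R and not (not not S and not not (not R or R)) or S and R)
    = not (R and not (S and not not (not R or R)) or S and R)   (double negation)
    = not (R and not (S and (not R or R)) or S and R)   (double negation)
    = not (R and not S or S and R)   (complement / identity)
    = not R   (distribution)
Both reduce to not R, so they are equivalent.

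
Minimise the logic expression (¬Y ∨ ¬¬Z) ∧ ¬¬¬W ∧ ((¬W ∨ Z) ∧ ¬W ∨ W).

(¬Y ∨ Z) ∧ ¬W

(¬Y ∨ ¬¬Z) ∧ ¬¬¬W ∧ ((¬W ∨ Z) ∧ ¬W ∨ W)
= (¬Y ∨ Z) ∧ ¬¬¬W ∧ ((¬W ∨ Z) ∧ ¬W ∨ W)
= (¬Y ∨ Z) ∧ ¬¬¬W ∧ (¬W ∨ W)
= (¬Y ∨ Z) ∧ ¬¬¬W
= (¬Y ∨ Z) ∧ ¬W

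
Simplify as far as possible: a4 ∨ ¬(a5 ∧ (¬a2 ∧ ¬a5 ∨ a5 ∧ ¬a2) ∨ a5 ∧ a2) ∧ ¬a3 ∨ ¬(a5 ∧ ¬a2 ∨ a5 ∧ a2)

a4 ∨ ¬(a5 ∧ (¬a2 ∧ ¬a5 ∨ a5 ∧ ¬a2) ∨ a5 ∧ a2) ∧ ¬a3 ∨ ¬(a5 ∧ ¬a2 ∨ a5 ∧ a2)
= a4 ∨ ¬(a5 ∧ ¬a2 ∨ a5 ∧ a2) ∧ ¬a3 ∨ ¬(a5 ∧ ¬a2 ∨ a5 ∧ a2)   — distribution
= a4 ∨ ¬(a5 ∧ ¬a2 ∨ a5 ∧ a2)   — absorption
= a4 ∨ ¬a5   — distribution

a4 ∨ ¬a5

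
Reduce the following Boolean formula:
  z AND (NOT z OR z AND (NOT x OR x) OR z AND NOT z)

z AND (NOT z OR z AND (NOT x OR x) OR z AND NOT z)
= z AND (NOT z OR z OR z AND NOT z)   [complement / identity]
= z AND (NOT z OR z)   [complement / identity]
= z   [complement / identity]

z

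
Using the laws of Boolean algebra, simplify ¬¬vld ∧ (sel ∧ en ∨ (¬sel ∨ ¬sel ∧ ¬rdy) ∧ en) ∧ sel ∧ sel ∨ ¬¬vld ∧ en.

vld ∧ en

¬¬vld ∧ (sel ∧ en ∨ (¬sel ∨ ¬sel ∧ ¬rdy) ∧ en) ∧ sel ∧ sel ∨ ¬¬vld ∧ en
= ¬¬vld ∧ (sel ∧ en ∨ ¬sel ∧ en) ∧ sel ∧ sel ∨ ¬¬vld ∧ en   — absorption
= ¬¬vld ∧ en ∧ sel ∧ sel ∨ ¬¬vld ∧ en   — distribution
= ¬¬vld ∧ en ∧ sel ∨ ¬¬vld ∧ en   — idempotence
= ¬¬vld ∧ en   — absorption
= vld ∧ en   — double negation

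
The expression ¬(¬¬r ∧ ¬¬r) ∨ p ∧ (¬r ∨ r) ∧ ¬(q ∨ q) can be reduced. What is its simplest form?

¬(¬¬r ∧ ¬¬r) ∨ p ∧ (¬r ∨ r) ∧ ¬(q ∨ q)
= ¬r ∨ ¬r ∨ p ∧ (¬r ∨ r) ∧ ¬(q ∨ q)   — De Morgan
= ¬r ∨ ¬r ∨ p ∧ (¬r ∨ r) ∧ ¬q   — idempotence
= ¬r ∨ ¬r ∨ p ∧ ¬q   — complement / identity
= ¬r ∨ p ∧ ¬q   — idempotence

¬r ∨ p ∧ ¬q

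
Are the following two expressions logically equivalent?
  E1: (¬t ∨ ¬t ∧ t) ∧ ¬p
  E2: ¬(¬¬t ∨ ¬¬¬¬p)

E1: (¬t ∨ ¬t ∧ t) ∧ ¬p
    = ¬t ∧ ¬p   — complement / identity
E2: ¬(¬¬t ∨ ¬¬¬¬p)
    = ¬(¬¬t ∨ ¬¬p)   — double negation
    = ¬t ∧ ¬p   — De Morgan
Both reduce to ¬t ∧ ¬p, so they are equivalent.

Yes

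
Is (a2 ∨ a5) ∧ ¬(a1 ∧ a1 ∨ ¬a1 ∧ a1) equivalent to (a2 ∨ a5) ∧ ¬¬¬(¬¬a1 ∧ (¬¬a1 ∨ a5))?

E1: (a2 ∨ a5) ∧ ¬(a1 ∧ a1 ∨ ¬a1 ∧ a1)
    = (a2 ∨ a5) ∧ ¬a1   — distribution
E2: (a2 ∨ a5) ∧ ¬¬¬(¬¬a1 ∧ (¬¬a1 ∨ a5))
    = (a2 ∨ a5) ∧ ¬(¬¬a1 ∧ (¬¬a1 ∨ a5))   — double negation
    = (a2 ∨ a5) ∧ ¬¬¬a1   — absorption
    = (a2 ∨ a5) ∧ ¬a1   — double negation
Both reduce to (a2 ∨ a5) ∧ ¬a1, so they are equivalent.

Yes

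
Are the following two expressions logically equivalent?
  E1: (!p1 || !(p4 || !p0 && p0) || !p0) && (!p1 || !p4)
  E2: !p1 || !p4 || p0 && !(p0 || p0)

E1: (!p1 || !(p4 || !p0 && p0) || !p0) && (!p1 || !p4)
    = (!p1 || !p4 || !p0) && (!p1 || !p4)   (complement / identity)
    = !p1 || !p4   (absorption)
E2: !p1 || !p4 || p0 && !(p0 || p0)
    = !p1 || !p4 || p0 && !p0   (idempotence)
    = !p1 || !p4   (complement / identity)
Both reduce to !p1 || !p4, so they are equivalent.

Yes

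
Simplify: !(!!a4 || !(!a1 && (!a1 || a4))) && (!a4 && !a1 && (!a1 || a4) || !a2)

!(!!a4 || !(!a1 && (!a1 || a4))) && (!a4 && !a1 && (!a1 || a4) || !a2)
= !a4 && !a1 && (!a1 || a4) && (!a4 && !a1 && (!a1 || a4) || !a2)   (De Morgan)
= !a4 && !a1 && (!a1 || a4)   (absorption)
= !a4 && !a1   (absorption)

!a4 && !a1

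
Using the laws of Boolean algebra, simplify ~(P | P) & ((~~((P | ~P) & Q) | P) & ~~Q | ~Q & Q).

~P & Q

~(P | P) & ((~~((P | ~P) & Q) | P) & ~~Q | ~Q & Q)
= ~(P | P) & ((~~Q | P) & ~~Q | ~Q & Q)   (complement / identity)
= ~(P | P) & (~~Q | P) & ~~Q   (complement / identity)
= ~(P | P) & ~~Q   (absorption)
= ~(P | P) & Q   (double negation)
= ~P & Q   (idempotence)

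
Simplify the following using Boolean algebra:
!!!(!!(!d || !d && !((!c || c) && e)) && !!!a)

!!!(!!(!d || !d && !((!c || c) && e)) && !!!a)
= !!(!(!d || !d && !((!c || c) && e)) || !!a)   [De Morgan]
= !!(!(!d || !d && !e) || !!a)   [complement / identity]
= !((!d || !d && !e) && !a)   [De Morgan]
= !(!d && !a)   [absorption]
= d || a   [De Morgan]

d || a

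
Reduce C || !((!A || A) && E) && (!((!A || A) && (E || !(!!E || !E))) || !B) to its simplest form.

C || !((!A || A) && E) && (!((!A || A) && (E || !(!!E || !E))) || !B)
= C || !((!A || A) && E) && (!((!A || A) && (E || !E && E)) || !B)   (De Morgan)
= C || !((!A || A) && E) && (!((!A || A) && E) || !B)   (complement / identity)
= C || !((!A || A) && E)   (absorption)
= C || !E   (complement / identity)

C || !E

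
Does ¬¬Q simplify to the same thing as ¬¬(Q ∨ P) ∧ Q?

E1: ¬¬Q
    = Q
E2: ¬¬(Q ∨ P) ∧ Q
    = (Q ∨ P) ∧ Q
    = Q
Both reduce to Q, so they are equivalent.

Yes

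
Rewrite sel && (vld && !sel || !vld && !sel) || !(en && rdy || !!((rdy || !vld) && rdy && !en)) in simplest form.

!rdy

sel && (vld && !sel || !vld && !sel) || !(en && rdy || !!((rdy || !vld) && rdy && !en))
= sel && !sel || !(en && rdy || !!((rdy || !vld) && rdy && !en))   [distribution]
= !(en && rdy || !!((rdy || !vld) && rdy && !en))   [complement / identity]
= !(en && rdy || !!(rdy && !en))   [absorption]
= !(en && rdy || rdy && !en)   [double negation]
= !rdy   [distribution]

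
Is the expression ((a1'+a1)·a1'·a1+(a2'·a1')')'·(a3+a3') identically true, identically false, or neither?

neither

((a1'+a1)·a1'·a1+(a2'·a1')')'·(a3+a3')
= ((a1'+a1)·a1'·a1+(a2'·a1')')'   [complement / identity]
= (a1'·a1+(a2'·a1')')'   [complement / identity]
= ((a2'·a1')')'   [complement / identity]
= a2'·a1'   [double negation]
This depends on a1, a2, so it is not a constant.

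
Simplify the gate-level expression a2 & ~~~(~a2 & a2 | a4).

a2 & ~~~(~a2 & a2 | a4)
= a2 & ~(~a2 & a2 | a4)   — double negation
= a2 & ~a4   — complement / identity

a2 & ~a4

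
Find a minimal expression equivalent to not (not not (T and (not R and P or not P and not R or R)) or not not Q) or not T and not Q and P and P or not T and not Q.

not (not not (T and (not R and P or not P and not R or R)) or not not Q) or not T and not Q and P and P or not T and not Q
= not (not not (T and (not R or R)) or not not Q) or not T and not Q and P and P or not T and not Q   — distribution
= not (T and (not R or R)) and not Q or not T and not Q and P and P or not T and not Q   — De Morgan
= not T and not Q or not T and not Q and P and P or not T and not Q   — complement / identity
= not T and not Q or not T and not Q and P or not T and not Q   — idempotence
= not T and not Q or not T and not Q   — absorption
= not T and not Q   — idempotence

not T and not Q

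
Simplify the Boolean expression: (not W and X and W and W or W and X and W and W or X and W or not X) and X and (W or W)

X and W

(not W and X and W and W or W and X and W and W or X and W or not X) and X and (W or W)
= (X and W and W or X and W or not X) and X and (W or W)   (distribution)
= (X and W and W or X and W or not X) and X and W   (idempotence)
= (X and W or not X) and X and W   (absorption)
= X and W   (absorption)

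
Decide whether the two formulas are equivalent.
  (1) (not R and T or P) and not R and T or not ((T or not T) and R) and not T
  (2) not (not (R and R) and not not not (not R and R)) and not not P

E1: (not R and T or P) and not R and T or not ((T or not T) and R) and not T
    = (not R and T or P) and not R and T or not R and not T   (complement / identity)
    = not R and T or not R and not T   (absorption)
    = not R   (distribution)
E2: not (not (R and R) and not not not (not R and R)) and not not P
    = (R and R or not not (not R and R)) and not not P   (De Morgan)
    = (R and R or not R and R) and not not P   (double negation)
    = R and not not P   (distribution)
    = R and P   (double negation)
These differ: at P=1, R=0, T=0, E1 = 1 but E2 = 0.

No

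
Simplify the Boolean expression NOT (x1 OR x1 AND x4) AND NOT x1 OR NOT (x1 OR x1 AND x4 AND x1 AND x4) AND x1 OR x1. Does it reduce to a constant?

TRUE

NOT (x1 OR x1 AND x4) AND NOT x1 OR NOT (x1 OR x1 AND x4 AND x1 AND x4) AND x1 OR x1
= NOT (x1 OR x1 AND x4) AND NOT x1 OR NOT (x1 OR x1 AND x4) AND x1 OR x1   [idempotence]
= NOT (x1 OR x1 AND x4) OR x1   [distribution]
= NOT x1 OR x1   [absorption]
= TRUE   [complement]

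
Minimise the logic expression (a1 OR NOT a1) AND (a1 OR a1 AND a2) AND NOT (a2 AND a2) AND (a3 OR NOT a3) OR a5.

(a1 OR NOT a1) AND (a1 OR a1 AND a2) AND NOT (a2 AND a2) AND (a3 OR NOT a3) OR a5
= (a1 OR NOT a1) AND a1 AND NOT (a2 AND a2) AND (a3 OR NOT a3) OR a5   [absorption]
= a1 AND NOT (a2 AND a2) AND (a3 OR NOT a3) OR a5   [complement / identity]
= a1 AND NOT a2 AND (a3 OR NOT a3) OR a5   [idempotence]
= a1 AND NOT a2 OR a5   [complement / identity]

a1 AND NOT a2 OR a5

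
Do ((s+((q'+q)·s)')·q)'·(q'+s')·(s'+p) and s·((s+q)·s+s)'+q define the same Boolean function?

No

E1: ((s+((q'+q)·s)')·q)'·(q'+s')·(s'+p)
    = ((s+s')·q)'·(q'+s')·(s'+p)
    = q'·(q'+s')·(s'+p)
    = q'·(s'+p)
E2: s·((s+q)·s+s)'+q
    = s·(s+s)'+q
    = s·s'+q
    = q
These differ: at p=0, q=1, s=0, E1 = 0 but E2 = 1.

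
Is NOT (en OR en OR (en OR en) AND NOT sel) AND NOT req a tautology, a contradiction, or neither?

NOT (en OR en OR (en OR en) AND NOT sel) AND NOT req
= NOT (en OR en) AND NOT req   — absorption
= NOT en AND NOT req   — idempotence
This depends on en, req, so it is not a constant.

neither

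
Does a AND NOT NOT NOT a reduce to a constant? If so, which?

a AND NOT NOT NOT a
= a AND NOT a   — double negation
= FALSE   — complement

yes, False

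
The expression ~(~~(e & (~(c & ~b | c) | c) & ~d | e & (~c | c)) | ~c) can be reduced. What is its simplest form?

~(~~(e & (~(c & ~b | c) | c) & ~d | e & (~c | c)) | ~c)
= ~(~~(e & (~c | c) & ~d | e & (~c | c)) | ~c)   [absorption]
= ~(~~(e & (~c | c)) | ~c)   [absorption]
= ~(~~e | ~c)   [complement / identity]
= ~e & c   [De Morgan]

~e & c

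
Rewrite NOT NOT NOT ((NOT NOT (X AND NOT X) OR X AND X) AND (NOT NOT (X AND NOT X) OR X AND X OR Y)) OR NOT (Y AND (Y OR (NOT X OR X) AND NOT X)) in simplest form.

NOT NOT NOT ((NOT NOT (X AND NOT X) OR X AND X) AND (NOT NOT (X AND NOT X) OR X AND X OR Y)) OR NOT (Y AND (Y OR (NOT X OR X) AND NOT X))
= NOT NOT NOT ((NOT NOT (X AND NOT X) OR X AND X) AND (NOT NOT (X AND NOT X) OR X AND X OR Y)) OR NOT (Y AND (Y OR NOT X))   — complement / identity
= NOT NOT NOT (NOT NOT (X AND NOT X) OR X AND X) OR NOT (Y AND (Y OR NOT X))   — absorption
= NOT (NOT NOT (X AND NOT X) OR X AND X) OR NOT (Y AND (Y OR NOT X))   — double negation
= NOT (NOT NOT (X AND NOT X) OR X AND X) OR NOT Y   — absorption
= NOT (X AND NOT X OR X AND X) OR NOT Y   — double negation
= NOT X OR NOT Y   — distribution

NOT X OR NOT Y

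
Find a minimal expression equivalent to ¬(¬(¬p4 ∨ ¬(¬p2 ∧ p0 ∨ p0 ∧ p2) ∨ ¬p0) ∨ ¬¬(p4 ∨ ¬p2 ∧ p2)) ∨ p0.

¬p4 ∨ p0

¬(¬(¬p4 ∨ ¬(¬p2 ∧ p0 ∨ p0 ∧ p2) ∨ ¬p0) ∨ ¬¬(p4 ∨ ¬p2 ∧ p2)) ∨ p0
= ¬(¬(¬p4 ∨ ¬(¬p2 ∧ p0 ∨ p0 ∧ p2) ∨ ¬p0) ∨ ¬¬p4) ∨ p0
= (¬p4 ∨ ¬(¬p2 ∧ p0 ∨ p0 ∧ p2) ∨ ¬p0) ∧ ¬p4 ∨ p0
= (¬p4 ∨ ¬p0 ∨ ¬p0) ∧ ¬p4 ∨ p0
= (¬p4 ∨ ¬p0) ∧ ¬p4 ∨ p0
= ¬p4 ∨ p0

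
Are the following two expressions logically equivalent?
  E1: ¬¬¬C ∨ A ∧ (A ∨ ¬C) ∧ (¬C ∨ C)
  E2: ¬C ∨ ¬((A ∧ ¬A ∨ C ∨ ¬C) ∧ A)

No

E1: ¬¬¬C ∨ A ∧ (A ∨ ¬C) ∧ (¬C ∨ C)
    = ¬¬¬C ∨ A ∧ (A ∨ ¬C)   [complement / identity]
    = ¬¬¬C ∨ A   [absorption]
    = ¬C ∨ A   [double negation]
E2: ¬C ∨ ¬((A ∧ ¬A ∨ C ∨ ¬C) ∧ A)
    = ¬C ∨ ¬((C ∨ ¬C) ∧ A)   [complement / identity]
    = ¬C ∨ ¬A   [complement / identity]
These differ: at A=0, C=1, E1 = 0 but E2 = 1.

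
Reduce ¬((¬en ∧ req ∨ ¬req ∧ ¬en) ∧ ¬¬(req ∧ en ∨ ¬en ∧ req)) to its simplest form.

en ∨ ¬req

¬((¬en ∧ req ∨ ¬req ∧ ¬en) ∧ ¬¬(req ∧ en ∨ ¬en ∧ req))
= ¬(¬en ∧ ¬¬(req ∧ en ∨ ¬en ∧ req))   (distribution)
= en ∨ ¬(req ∧ en ∨ ¬en ∧ req)   (De Morgan)
= en ∨ ¬req   (distribution)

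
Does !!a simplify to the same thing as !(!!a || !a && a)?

No

E1: !!a
    = a   — double negation
E2: !(!!a || !a && a)
    = !!!a   — complement / identity
    = !a   — double negation
These differ: at a=0, E1 = 0 but E2 = 1.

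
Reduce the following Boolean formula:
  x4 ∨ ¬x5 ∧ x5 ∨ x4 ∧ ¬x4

x4 ∨ ¬x5 ∧ x5 ∨ x4 ∧ ¬x4
= x4 ∨ x4 ∧ ¬x4   — complement / identity
= x4   — complement / identity

x4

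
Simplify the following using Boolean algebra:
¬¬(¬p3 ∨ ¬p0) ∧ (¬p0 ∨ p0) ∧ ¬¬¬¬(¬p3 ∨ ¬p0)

¬p3 ∨ ¬p0

¬¬(¬p3 ∨ ¬p0) ∧ (¬p0 ∨ p0) ∧ ¬¬¬¬(¬p3 ∨ ¬p0)
= ¬¬(¬p3 ∨ ¬p0) ∧ ¬¬¬¬(¬p3 ∨ ¬p0)   [complement / identity]
= ¬¬(¬p3 ∨ ¬p0) ∧ ¬¬(¬p3 ∨ ¬p0)   [double negation]
= ¬¬(¬p3 ∨ ¬p0)   [idempotence]
= ¬p3 ∨ ¬p0   [double negation]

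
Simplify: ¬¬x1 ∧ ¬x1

¬¬x1 ∧ ¬x1
= x1 ∧ ¬x1   [double negation]
= False   [complement]

False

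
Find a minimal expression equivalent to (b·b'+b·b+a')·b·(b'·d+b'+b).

(b·b'+b·b+a')·b·(b'·d+b'+b)
= (b+a')·b·(b'·d+b'+b)   — distribution
= (b+a')·b·(b'+b)   — absorption
= (b+a')·b   — complement / identity
= b   — absorption

b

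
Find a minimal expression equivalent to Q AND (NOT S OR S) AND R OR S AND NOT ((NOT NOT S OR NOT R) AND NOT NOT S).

Q AND (NOT S OR S) AND R OR S AND NOT ((NOT NOT S OR NOT R) AND NOT NOT S)
= Q AND R OR S AND NOT ((NOT NOT S OR NOT R) AND NOT NOT S)   (complement / identity)
= Q AND R OR S AND NOT NOT NOT S   (absorption)
= Q AND R OR S AND NOT S   (double negation)
= Q AND R   (complement / identity)

Q AND R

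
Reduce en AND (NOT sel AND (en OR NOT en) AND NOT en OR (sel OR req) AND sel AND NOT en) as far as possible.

en AND (NOT sel AND (en OR NOT en) AND NOT en OR (sel OR req) AND sel AND NOT en)
= en AND (NOT sel AND (en OR NOT en) AND NOT en OR sel AND NOT en)   — absorption
= en AND (NOT sel AND NOT en OR sel AND NOT en)   — complement / identity
= en AND NOT en   — distribution
= FALSE   — complement

FALSE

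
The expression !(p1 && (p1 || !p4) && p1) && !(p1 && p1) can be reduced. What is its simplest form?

!p1

!(p1 && (p1 || !p4) && p1) && !(p1 && p1)
= !(p1 && p1) && !(p1 && p1)   — absorption
= !(p1 && p1)   — idempotence
= !p1   — idempotence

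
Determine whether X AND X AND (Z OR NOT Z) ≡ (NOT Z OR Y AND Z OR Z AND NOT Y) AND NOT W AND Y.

No

E1: X AND X AND (Z OR NOT Z)
    = X AND X   [complement / identity]
    = X   [idempotence]
E2: (NOT Z OR Y AND Z OR Z AND NOT Y) AND NOT W AND Y
    = (NOT Z OR Z) AND NOT W AND Y   [distribution]
    = NOT W AND Y   [complement / identity]
These differ: at W=1, X=1, Y=0, Z=0, E1 = 1 but E2 = 0.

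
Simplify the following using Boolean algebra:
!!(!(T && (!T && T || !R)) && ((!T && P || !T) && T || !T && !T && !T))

!T

!!(!(T && (!T && T || !R)) && ((!T && P || !T) && T || !T && !T && !T))
= !!(!(T && (!T && T || !R)) && (!T && T || !T && !T && !T))   — absorption
= !!(!(T && (!T && T || !R)) && (!T && T || !T && !T))   — idempotence
= !!(!(T && (!T && T || !R)) && !T)   — distribution
= !!(!(T && !R) && !T)   — complement / identity
= !(T && !R || T)   — De Morgan
= !T   — absorption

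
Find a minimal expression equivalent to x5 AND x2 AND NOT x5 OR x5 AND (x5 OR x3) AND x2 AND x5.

x5 AND x2

x5 AND x2 AND NOT x5 OR x5 AND (x5 OR x3) AND x2 AND x5
= x5 AND x2 AND NOT x5 OR x5 AND x2 AND x5   — absorption
= x5 AND x2   — distribution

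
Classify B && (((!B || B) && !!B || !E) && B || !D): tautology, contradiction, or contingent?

B && (((!B || B) && !!B || !E) && B || !D)
= B && (((!B || B) && B || !E) && B || !D)   — double negation
= B && ((B || !E) && B || !D)   — complement / identity
= B && (B || !D)   — absorption
= B   — absorption
This depends on B, so it is not a constant.

contingent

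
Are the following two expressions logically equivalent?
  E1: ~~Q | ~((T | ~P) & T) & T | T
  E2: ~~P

No

E1: ~~Q | ~((T | ~P) & T) & T | T
    = ~~Q | ~T & T | T   — absorption
    = ~~Q | T   — complement / identity
    = Q | T   — double negation
E2: ~~P
    = P   — double negation
These differ: at P=0, Q=1, T=0, E1 = 1 but E2 = 0.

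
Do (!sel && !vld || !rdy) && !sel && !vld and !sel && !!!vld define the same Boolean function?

Yes

E1: (!sel && !vld || !rdy) && !sel && !vld
    = !sel && !vld   — absorption
E2: !sel && !!!vld
    = !sel && !vld   — double negation
Both reduce to !sel && !vld, so they are equivalent.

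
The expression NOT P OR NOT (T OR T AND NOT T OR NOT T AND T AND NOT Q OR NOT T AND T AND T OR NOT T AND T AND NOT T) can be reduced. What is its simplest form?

NOT P OR NOT (T OR T AND NOT T OR NOT T AND T AND NOT Q OR NOT T AND T AND T OR NOT T AND T AND NOT T)
= NOT P OR NOT (T OR T AND NOT T OR NOT T AND T AND NOT Q OR NOT T AND T)   — distribution
= NOT P OR NOT (T OR T AND NOT T OR NOT T AND T)   — absorption
= NOT P OR NOT (T OR NOT T AND T)   — complement / identity
= NOT P OR NOT T   — complement / identity

NOT P OR NOT T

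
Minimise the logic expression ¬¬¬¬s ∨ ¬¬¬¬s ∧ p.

s

¬¬¬¬s ∨ ¬¬¬¬s ∧ p
= ¬¬¬¬s   (absorption)
= ¬¬s   (double negation)
= s   (double negation)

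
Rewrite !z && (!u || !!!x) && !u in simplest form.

!z && !u

!z && (!u || !!!x) && !u
= !z && (!u || !x) && !u
= !z && !u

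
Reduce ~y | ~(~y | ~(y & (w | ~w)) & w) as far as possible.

~y | ~(~y | ~(y & (w | ~w)) & w)
= ~y | ~(~y | ~y & w)   — complement / identity
= ~y | ~~y   — absorption
= ~y | y   — double negation
= 1   — complement

1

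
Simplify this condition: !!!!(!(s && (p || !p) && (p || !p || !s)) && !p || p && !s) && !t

!s && !t

!!!!(!(s && (p || !p) && (p || !p || !s)) && !p || p && !s) && !t
= !!!!(!(s && (p || !p)) && !p || p && !s) && !t   (absorption)
= !!(!(s && (p || !p)) && !p || p && !s) && !t   (double negation)
= (!(s && (p || !p)) && !p || p && !s) && !t   (double negation)
= (!s && !p || p && !s) && !t   (complement / identity)
= !s && !t   (distribution)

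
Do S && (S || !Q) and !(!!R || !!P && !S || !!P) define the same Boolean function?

E1: S && (S || !Q)
    = S
E2: !(!!R || !!P && !S || !!P)
    = !(!!R || !!P)
    = !R && !P
These differ: at P=1, Q=0, R=0, S=1, E1 = 1 but E2 = 0.

No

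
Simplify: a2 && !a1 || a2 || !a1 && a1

a2 && !a1 || a2 || !a1 && a1
= a2 || !a1 && a1   [absorption]
= a2   [complement / identity]

a2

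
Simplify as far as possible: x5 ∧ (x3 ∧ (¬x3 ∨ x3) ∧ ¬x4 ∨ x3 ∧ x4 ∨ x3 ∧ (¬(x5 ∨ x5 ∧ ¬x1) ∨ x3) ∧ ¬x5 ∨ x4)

x5 ∧ (x3 ∨ x4)

x5 ∧ (x3 ∧ (¬x3 ∨ x3) ∧ ¬x4 ∨ x3 ∧ x4 ∨ x3 ∧ (¬(x5 ∨ x5 ∧ ¬x1) ∨ x3) ∧ ¬x5 ∨ x4)
= x5 ∧ (x3 ∧ ¬x4 ∨ x3 ∧ x4 ∨ x3 ∧ (¬(x5 ∨ x5 ∧ ¬x1) ∨ x3) ∧ ¬x5 ∨ x4)
= x5 ∧ (x3 ∧ ¬x4 ∨ x3 ∧ x4 ∨ x3 ∧ (¬x5 ∨ x3) ∧ ¬x5 ∨ x4)
= x5 ∧ (x3 ∧ ¬x4 ∨ x3 ∧ x4 ∨ x3 ∧ ¬x5 ∨ x4)
= x5 ∧ (x3 ∨ x3 ∧ ¬x5 ∨ x4)
= x5 ∧ (x3 ∨ x4)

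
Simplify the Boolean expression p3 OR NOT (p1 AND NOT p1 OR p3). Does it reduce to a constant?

p3 OR NOT (p1 AND NOT p1 OR p3)
= p3 OR NOT p3   [complement / identity]
= TRUE   [complement]

TRUE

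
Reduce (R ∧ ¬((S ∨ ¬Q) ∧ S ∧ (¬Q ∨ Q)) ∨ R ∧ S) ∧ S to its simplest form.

R ∧ S

(R ∧ ¬((S ∨ ¬Q) ∧ S ∧ (¬Q ∨ Q)) ∨ R ∧ S) ∧ S
= (R ∧ ¬((S ∨ ¬Q) ∧ S) ∨ R ∧ S) ∧ S
= (R ∧ ¬S ∨ R ∧ S) ∧ S
= R ∧ S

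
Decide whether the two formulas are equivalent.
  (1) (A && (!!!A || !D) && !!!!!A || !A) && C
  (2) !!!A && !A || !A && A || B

No

E1: (A && (!!!A || !D) && !!!!!A || !A) && C
    = (A && (!!!A || !D) && !!!A || !A) && C   [double negation]
    = (A && !!!A || !A) && C   [absorption]
    = (A && !A || !A) && C   [double negation]
    = !A && C   [complement / identity]
E2: !!!A && !A || !A && A || B
    = !A && !A || !A && A || B   [double negation]
    = !A || B   [distribution]
These differ: at A=0, B=1, C=0, D=0, E1 = 0 but E2 = 1.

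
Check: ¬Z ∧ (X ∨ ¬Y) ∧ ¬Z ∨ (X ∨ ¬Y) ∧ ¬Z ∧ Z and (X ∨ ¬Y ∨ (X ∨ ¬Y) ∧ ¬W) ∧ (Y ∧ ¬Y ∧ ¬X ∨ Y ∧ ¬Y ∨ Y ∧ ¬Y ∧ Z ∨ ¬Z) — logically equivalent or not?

E1: ¬Z ∧ (X ∨ ¬Y) ∧ ¬Z ∨ (X ∨ ¬Y) ∧ ¬Z ∧ Z
    = (X ∨ ¬Y) ∧ ¬Z   (distribution)
E2: (X ∨ ¬Y ∨ (X ∨ ¬Y) ∧ ¬W) ∧ (Y ∧ ¬Y ∧ ¬X ∨ Y ∧ ¬Y ∨ Y ∧ ¬Y ∧ Z ∨ ¬Z)
    = (X ∨ ¬Y) ∧ (Y ∧ ¬Y ∧ ¬X ∨ Y ∧ ¬Y ∨ Y ∧ ¬Y ∧ Z ∨ ¬Z)   (absorption)
    = (X ∨ ¬Y) ∧ (Y ∧ ¬Y ∧ ¬X ∨ Y ∧ ¬Y ∨ ¬Z)   (absorption)
    = (X ∨ ¬Y) ∧ (Y ∧ ¬Y ∨ ¬Z)   (absorption)
    = (X ∨ ¬Y) ∧ ¬Z   (complement / identity)
Both reduce to (X ∨ ¬Y) ∧ ¬Z, so they are equivalent.

Yes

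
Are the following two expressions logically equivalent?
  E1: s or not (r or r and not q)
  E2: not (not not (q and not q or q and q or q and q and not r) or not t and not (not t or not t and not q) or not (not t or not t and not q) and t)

No

E1: s or not (r or r and not q)
    = s or not r   [absorption]
E2: not (not not (q and not q or q and q or q and q and not r) or not t and not (not t or not t and not q) or not (not t or not t and not q) and t)
    = not (not not (q and not q or q and q) or not t and not (not t or not t and not q) or not (not t or not t and not q) and t)   [absorption]
    = not (not not (q and not q or q and q) or not (not t or not t and not q))   [distribution]
    = not (not not (q and not q or q and q) or not not t)   [absorption]
    = not (not not q or not not t)   [distribution]
    = not q and not t   [De Morgan]
These differ: at q=1, r=0, s=1, t=1, E1 = 1 but E2 = 0.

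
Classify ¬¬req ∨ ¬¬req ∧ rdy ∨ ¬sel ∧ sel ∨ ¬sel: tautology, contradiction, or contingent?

¬¬req ∨ ¬¬req ∧ rdy ∨ ¬sel ∧ sel ∨ ¬sel
= ¬¬req ∨ ¬sel ∧ sel ∨ ¬sel
= req ∨ ¬sel ∧ sel ∨ ¬sel
= req ∨ ¬sel
This depends on req, sel, so it is not a constant.

contingent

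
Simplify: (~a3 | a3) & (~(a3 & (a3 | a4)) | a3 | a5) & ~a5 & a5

(~a3 | a3) & (~(a3 & (a3 | a4)) | a3 | a5) & ~a5 & a5
= (~a3 | a3) & (~a3 | a3 | a5) & ~a5 & a5   (absorption)
= (~a3 | a3) & ~a5 & a5   (absorption)
= ~a5 & a5   (complement / identity)
= 0   (complement)

0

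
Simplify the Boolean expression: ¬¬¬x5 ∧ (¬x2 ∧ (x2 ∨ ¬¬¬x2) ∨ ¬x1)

¬x5 ∧ (¬x2 ∨ ¬x1)

¬¬¬x5 ∧ (¬x2 ∧ (x2 ∨ ¬¬¬x2) ∨ ¬x1)
= ¬x5 ∧ (¬x2 ∧ (x2 ∨ ¬¬¬x2) ∨ ¬x1)   — double negation
= ¬x5 ∧ (¬x2 ∧ (x2 ∨ ¬x2) ∨ ¬x1)   — double negation
= ¬x5 ∧ (¬x2 ∨ ¬x1)   — complement / identity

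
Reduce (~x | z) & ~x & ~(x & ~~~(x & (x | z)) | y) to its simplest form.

(~x | z) & ~x & ~(x & ~~~(x & (x | z)) | y)
= (~x | z) & ~x & ~(x & ~~~x | y)   (absorption)
= (~x | z) & ~x & ~(x & ~x | y)   (double negation)
= ~x & ~(x & ~x | y)   (absorption)
= ~x & ~y   (complement / identity)

~x & ~y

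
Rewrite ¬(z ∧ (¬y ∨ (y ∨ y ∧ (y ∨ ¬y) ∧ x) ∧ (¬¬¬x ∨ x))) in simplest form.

¬(z ∧ (¬y ∨ (y ∨ y ∧ (y ∨ ¬y) ∧ x) ∧ (¬¬¬x ∨ x)))
= ¬(z ∧ (¬y ∨ (y ∨ y ∧ (y ∨ ¬y) ∧ x) ∧ (¬x ∨ x)))   (double negation)
= ¬(z ∧ (¬y ∨ (y ∨ y ∧ x) ∧ (¬x ∨ x)))   (complement / identity)
= ¬(z ∧ (¬y ∨ y ∧ (¬x ∨ x)))   (absorption)
= ¬(z ∧ (¬y ∨ y))   (complement / identity)
= ¬z   (complement / identity)

¬z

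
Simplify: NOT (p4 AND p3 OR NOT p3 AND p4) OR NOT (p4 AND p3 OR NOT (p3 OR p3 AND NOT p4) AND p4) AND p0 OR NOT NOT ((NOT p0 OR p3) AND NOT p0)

NOT p4 OR NOT p0

NOT (p4 AND p3 OR NOT p3 AND p4) OR NOT (p4 AND p3 OR NOT (p3 OR p3 AND NOT p4) AND p4) AND p0 OR NOT NOT ((NOT p0 OR p3) AND NOT p0)
= NOT (p4 AND p3 OR NOT p3 AND p4) OR NOT (p4 AND p3 OR NOT p3 AND p4) AND p0 OR NOT NOT ((NOT p0 OR p3) AND NOT p0)   — absorption
= NOT (p4 AND p3 OR NOT p3 AND p4) OR NOT NOT ((NOT p0 OR p3) AND NOT p0)   — absorption
= NOT p4 OR NOT NOT ((NOT p0 OR p3) AND NOT p0)   — distribution
= NOT p4 OR NOT NOT NOT p0   — absorption
= NOT p4 OR NOT p0   — double negation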